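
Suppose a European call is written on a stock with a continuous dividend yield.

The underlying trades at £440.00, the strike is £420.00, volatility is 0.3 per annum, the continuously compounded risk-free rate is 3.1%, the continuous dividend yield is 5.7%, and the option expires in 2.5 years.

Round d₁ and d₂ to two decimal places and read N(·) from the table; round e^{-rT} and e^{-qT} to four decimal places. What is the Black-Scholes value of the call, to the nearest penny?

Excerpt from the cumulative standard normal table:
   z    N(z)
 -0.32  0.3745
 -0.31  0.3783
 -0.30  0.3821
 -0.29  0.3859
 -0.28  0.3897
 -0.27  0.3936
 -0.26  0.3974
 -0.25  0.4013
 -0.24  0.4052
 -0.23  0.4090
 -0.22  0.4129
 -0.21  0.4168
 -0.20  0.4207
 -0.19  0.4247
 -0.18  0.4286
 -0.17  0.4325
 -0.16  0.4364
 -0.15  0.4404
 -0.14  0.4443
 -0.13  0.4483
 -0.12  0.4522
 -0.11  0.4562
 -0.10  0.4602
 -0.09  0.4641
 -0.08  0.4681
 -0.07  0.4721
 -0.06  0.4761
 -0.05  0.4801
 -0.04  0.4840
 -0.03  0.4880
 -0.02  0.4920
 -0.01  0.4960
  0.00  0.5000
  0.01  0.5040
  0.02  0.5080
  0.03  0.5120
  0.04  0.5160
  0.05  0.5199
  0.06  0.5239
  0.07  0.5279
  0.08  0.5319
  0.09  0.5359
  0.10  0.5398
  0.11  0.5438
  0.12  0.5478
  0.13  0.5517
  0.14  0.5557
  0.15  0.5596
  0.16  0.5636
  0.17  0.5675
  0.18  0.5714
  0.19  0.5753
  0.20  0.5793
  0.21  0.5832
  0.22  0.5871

£69.58

σ√T = 0.3 × 1.5811 = 0.4743
ln(S/K) + (r − q + σ²/2)T = ln(440/420) + (0.031 − 0.057 + 0.3²/2)·2.5 = 0.0465 + 0.0475 = 0.0940
d₁ = 0.0940 / 0.4743 = 0.1982 ⇒ 0.20
d₂ = d₁ − σ√T = 0.1982 − 0.4743 = -0.2761 ⇒ -0.28
e^(−qT) = e^(−0.057·2.5) = 0.8672;  e^(−rT) = e^(−0.031·2.5) = 0.9254
N(d₁) = N(0.20) = 0.5793;  N(d₂) = N(-0.28) = 0.3897
C = 440·0.8672·0.5793 − 420·0.9254·0.3897 = 221.0423 − 151.4639 = 69.5784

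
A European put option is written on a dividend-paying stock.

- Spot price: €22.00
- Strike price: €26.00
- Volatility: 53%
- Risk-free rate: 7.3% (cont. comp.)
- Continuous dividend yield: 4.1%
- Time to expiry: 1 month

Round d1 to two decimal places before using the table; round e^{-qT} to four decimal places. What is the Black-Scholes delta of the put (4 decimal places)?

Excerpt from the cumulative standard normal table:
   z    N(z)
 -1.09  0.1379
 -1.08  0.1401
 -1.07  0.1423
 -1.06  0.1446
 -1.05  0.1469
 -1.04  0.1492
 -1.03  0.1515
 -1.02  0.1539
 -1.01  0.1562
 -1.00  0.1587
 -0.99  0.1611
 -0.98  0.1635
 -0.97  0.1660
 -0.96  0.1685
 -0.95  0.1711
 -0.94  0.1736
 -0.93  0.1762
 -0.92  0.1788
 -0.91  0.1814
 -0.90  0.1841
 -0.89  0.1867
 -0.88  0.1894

-0.8384

σ√T = 0.53 × 0.2887 = 0.1530
ln(S/K) + (r − q + σ²/2)T = ln(22/26) + (0.073 − 0.041 + 0.53²/2)·0.08333 = -0.1671 + 0.0144 = -0.1527
d₁ = -0.1527 / 0.1530 = -0.9979 which rounds to -1.00
N(d₁) = N(-1.00) = 0.1587
Δ_put = exp(−qT)·(N(d₁) − 1) = 0.9966·(0.1587 − 1) = -0.8384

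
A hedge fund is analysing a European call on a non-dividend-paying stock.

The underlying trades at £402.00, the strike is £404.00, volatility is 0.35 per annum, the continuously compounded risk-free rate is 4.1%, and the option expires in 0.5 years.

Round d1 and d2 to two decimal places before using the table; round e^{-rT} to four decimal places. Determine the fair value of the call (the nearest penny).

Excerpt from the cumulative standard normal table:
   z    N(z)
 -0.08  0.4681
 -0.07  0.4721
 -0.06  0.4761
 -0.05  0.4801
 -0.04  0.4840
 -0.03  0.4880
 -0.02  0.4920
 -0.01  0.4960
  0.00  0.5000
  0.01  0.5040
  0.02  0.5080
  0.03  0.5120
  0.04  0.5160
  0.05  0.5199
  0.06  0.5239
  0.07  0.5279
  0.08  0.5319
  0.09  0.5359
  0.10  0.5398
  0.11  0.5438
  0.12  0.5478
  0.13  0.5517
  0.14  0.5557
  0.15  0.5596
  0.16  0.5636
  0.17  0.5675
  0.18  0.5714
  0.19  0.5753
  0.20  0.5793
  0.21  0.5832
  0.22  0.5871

£42.83

T = 0.5;  σ√T = 0.2475
d₁ = [ln(402/404) + (0.041 + ½·0.35²)·0.5] / (σ√T) = (-0.0050 + 0.0511) / 0.2475 = 0.1865 ⇒ 0.19
d₂ = 0.1865 − 0.2475 = -0.0610 ⇒ -0.06
exp(−rT) = exp(−0.041·0.5) = 0.9797
C = 402·N(0.19) − 404·0.9797·N(-0.06) = 402·0.5753 − 404·0.9797·0.4761 = 231.2706 − 188.4398 = 42.8308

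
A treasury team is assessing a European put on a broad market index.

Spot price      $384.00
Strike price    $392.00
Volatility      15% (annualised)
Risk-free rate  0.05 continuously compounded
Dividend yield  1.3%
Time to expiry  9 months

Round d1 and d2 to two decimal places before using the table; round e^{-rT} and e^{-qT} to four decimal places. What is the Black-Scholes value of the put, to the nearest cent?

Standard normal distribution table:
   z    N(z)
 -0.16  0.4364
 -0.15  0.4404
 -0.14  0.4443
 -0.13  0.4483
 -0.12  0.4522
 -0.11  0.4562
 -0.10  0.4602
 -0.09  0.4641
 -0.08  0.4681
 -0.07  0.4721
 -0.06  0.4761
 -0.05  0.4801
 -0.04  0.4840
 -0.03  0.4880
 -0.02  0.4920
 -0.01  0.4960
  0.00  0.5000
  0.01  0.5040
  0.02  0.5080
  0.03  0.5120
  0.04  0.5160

T = 0.75;  σ√T = 0.1299
d₁ = [ln(384/392) + (0.05 − 0.013 + 0.15²/2)·0.75] / 0.1299 = [-0.0206 + 0.0362] / 0.1299 = 0.1198 ≈ 0.12
d₂ = d₁ − σ√T = 0.1198 − 0.1299 = -0.0101 ≈ -0.01
e^(−qT) = e^(−0.013·0.75) = 0.9903;  e^(−rT) = e^(−0.05·0.75) = 0.9632
P = 392·0.9632·N(0.01) − 384·0.9903·N(-0.12) = 392·0.9632·0.5040 − 384·0.9903·0.4522 = 190.2975 − 171.9604 = 18.3371

$18.34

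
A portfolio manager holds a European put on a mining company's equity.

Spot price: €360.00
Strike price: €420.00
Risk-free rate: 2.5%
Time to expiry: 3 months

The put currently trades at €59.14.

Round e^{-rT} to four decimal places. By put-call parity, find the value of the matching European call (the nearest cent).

exp(−rT) = exp(−0.025·0.25) = 0.9938
Put-call parity: C − P = S − K·e^(−rT) = 360 − 420·0.9938 = 360 − 417.3960 = -57.3960
C = P + (C − P) = 59.14 + (-57.3960) = 1.7440

€1.74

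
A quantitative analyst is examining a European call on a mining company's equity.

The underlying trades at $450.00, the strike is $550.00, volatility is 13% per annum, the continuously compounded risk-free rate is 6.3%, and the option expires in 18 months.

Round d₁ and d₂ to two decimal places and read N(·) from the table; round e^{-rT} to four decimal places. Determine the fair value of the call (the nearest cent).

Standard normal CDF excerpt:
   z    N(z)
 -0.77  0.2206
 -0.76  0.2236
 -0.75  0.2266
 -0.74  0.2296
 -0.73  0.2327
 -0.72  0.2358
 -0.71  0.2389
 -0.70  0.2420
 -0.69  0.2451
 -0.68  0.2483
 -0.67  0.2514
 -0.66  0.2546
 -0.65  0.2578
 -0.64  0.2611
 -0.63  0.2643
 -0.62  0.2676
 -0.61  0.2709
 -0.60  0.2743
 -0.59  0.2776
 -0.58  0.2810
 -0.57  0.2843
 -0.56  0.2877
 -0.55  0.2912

T = 1.5;  σ√T = 0.1592
ln(S/K) + (r + σ²/2)T = ln(450/550) + (0.063 + 0.13²/2)·1.5 = -0.2007 + 0.1072 = -0.0935
d₁ = -0.0935 / 0.1592 = -0.5872 ≈ -0.59
d₂ = d₁ − σ√T = -0.5872 − 0.1592 = -0.7464 ≈ -0.75
exp(−rT) = exp(−0.063·1.5) = 0.9098
N(d₁) = N(-0.59) = 0.2776;  N(d₂) = N(-0.75) = 0.2266
C = 450·0.2776 − 550·0.9098·0.2266 = 124.9200 − 113.3884 = 11.5316

$11.53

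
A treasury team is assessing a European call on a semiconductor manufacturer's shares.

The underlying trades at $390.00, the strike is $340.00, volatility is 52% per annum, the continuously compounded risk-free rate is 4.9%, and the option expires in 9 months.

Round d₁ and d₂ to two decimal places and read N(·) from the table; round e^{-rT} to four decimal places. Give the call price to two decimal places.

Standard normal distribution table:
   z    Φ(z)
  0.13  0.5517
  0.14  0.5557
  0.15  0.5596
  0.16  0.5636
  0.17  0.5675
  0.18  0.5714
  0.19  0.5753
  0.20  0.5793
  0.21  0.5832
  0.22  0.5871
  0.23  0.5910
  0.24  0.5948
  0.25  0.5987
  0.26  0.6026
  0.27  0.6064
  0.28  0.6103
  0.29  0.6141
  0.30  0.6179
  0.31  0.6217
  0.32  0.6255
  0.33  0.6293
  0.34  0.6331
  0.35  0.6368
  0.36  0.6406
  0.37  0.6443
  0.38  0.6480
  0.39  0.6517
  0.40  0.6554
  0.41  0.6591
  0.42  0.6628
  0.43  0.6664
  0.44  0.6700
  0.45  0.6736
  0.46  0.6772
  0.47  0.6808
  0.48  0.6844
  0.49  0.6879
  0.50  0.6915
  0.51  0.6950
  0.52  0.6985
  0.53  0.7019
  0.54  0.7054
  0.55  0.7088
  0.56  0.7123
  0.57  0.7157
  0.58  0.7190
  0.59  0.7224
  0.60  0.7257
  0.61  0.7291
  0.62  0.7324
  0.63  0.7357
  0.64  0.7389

σ√T = 0.52 × 0.8660 = 0.4503
d₁ = [ln(390/340) + (0.049 + 0.52²/2)·0.75] / 0.4503 = [0.1372 + 0.1382] / 0.4503 = 0.6114 → 0.61
d₂ = d₁ − σ√T = 0.6114 − 0.4503 = 0.1611 → 0.16
e^(−rT) = e^(−0.049·0.75) = 0.9639
C = 390·N(0.61) − 340·0.9639·N(0.16) = 390·0.7291 − 340·0.9639·0.5636 = 284.3490 − 184.7064 = 99.6426

$99.64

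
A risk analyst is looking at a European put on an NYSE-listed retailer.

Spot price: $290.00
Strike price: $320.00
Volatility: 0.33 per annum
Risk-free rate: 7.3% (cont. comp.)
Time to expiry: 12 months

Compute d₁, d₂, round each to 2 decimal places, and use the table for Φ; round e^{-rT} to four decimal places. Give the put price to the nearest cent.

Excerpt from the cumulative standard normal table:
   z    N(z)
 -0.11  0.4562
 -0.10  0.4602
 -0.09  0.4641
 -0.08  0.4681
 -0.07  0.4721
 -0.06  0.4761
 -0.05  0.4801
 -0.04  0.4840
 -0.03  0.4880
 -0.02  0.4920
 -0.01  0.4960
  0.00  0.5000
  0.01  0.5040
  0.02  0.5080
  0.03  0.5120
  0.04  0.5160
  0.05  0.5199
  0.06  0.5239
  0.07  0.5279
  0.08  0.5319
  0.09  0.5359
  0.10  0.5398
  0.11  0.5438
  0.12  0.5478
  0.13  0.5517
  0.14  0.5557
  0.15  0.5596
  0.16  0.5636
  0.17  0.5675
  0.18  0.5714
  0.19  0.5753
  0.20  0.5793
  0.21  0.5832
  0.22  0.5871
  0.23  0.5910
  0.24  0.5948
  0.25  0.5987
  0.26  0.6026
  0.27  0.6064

σ√T = 0.33 × 1.0000 = 0.3300
d₁ = [ln(290/320) + (0.073 + 0.33²/2)·1] / 0.3300 = [-0.0984 + 0.1275] / 0.3300 = 0.0879 ≈ 0.09
d₂ = d₁ − σ√T = 0.0879 − 0.3300 = -0.2421 ≈ -0.24
e^(−rT) = e^(−0.073·1) = 0.9296
N(−d₂) = N(0.24) = 0.5948;  N(−d₁) = N(-0.09) = 0.4641
P = 320·0.9296·0.5948 − 290·0.4641 = 176.9363 − 134.5890 = 42.3473

$42.35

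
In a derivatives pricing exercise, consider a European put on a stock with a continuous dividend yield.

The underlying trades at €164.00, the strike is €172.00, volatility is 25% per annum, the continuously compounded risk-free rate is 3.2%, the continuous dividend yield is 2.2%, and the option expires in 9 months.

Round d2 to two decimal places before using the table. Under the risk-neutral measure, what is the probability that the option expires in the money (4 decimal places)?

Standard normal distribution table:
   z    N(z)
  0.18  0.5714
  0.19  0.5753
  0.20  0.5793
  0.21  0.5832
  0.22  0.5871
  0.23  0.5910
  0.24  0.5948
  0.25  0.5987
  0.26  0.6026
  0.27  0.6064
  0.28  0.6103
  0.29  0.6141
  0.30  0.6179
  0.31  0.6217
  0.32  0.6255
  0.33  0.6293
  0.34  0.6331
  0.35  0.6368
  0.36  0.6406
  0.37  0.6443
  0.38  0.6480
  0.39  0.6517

σ√T = 0.25·√0.75 = 0.2165
d₁ = [ln(164/172) + (0.032 − 0.022 + 0.25²/2)·0.75] / 0.2165 = [-0.0476 + 0.0309] / 0.2165 = -0.0771 → -0.08
d₂ = d₁ − σ√T = -0.0771 − 0.2165 = -0.2936 → -0.29
Risk-neutral Pr[S_T < K] = N(−d₂) = N(0.29) = 0.6141

0.6141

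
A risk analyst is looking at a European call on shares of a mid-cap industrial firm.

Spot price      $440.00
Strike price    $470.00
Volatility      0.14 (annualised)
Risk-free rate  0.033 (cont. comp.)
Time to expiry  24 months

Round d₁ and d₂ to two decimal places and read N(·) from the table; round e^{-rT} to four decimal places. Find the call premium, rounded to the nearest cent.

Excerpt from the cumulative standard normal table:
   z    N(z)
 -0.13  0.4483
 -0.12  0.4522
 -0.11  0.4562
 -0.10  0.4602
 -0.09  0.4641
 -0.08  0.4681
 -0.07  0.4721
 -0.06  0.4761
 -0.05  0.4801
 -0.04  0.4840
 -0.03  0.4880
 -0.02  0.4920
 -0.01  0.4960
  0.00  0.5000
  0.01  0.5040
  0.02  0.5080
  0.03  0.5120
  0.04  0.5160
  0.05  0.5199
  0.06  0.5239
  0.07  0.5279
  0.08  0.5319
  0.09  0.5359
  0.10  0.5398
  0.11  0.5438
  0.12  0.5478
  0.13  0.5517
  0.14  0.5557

$35.04

σ√T = 0.14·√2 = 0.1980
d₁ = [ln(440/470) + (0.033 + ½·0.14²)·2] / (σ√T) = (-0.0660 + 0.0856) / 0.1980 = 0.0992 which rounds to 0.10
d₂ = 0.0992 − 0.1980 = -0.0988 which rounds to -0.10
exp(−rT) = exp(−0.033·2) = 0.9361
C = 440·N(0.10) − 470·0.9361·N(-0.10) = 440·0.5398 − 470·0.9361·0.4602 = 237.5120 − 202.4728 = 35.0392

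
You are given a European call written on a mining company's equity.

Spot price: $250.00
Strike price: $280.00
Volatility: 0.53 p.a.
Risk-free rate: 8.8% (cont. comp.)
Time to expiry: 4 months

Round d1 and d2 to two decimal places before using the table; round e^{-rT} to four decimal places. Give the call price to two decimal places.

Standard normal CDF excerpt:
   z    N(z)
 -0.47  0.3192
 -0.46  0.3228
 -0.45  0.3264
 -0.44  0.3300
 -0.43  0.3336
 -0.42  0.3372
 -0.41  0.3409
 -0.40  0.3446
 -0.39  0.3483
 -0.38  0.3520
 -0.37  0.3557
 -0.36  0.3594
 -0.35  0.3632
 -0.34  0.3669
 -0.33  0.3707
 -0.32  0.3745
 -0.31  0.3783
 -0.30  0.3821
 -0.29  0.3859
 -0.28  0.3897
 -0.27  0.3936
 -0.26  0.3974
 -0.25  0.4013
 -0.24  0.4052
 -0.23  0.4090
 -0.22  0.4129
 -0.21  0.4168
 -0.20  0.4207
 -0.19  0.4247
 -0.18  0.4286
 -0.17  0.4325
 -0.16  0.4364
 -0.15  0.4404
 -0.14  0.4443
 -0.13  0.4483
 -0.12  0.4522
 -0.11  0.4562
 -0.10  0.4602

T = 0.3333;  σ√T = 0.3060
d₁ = [ln(250/280) + (0.088 + ½·0.53²)·0.3333] / (σ√T) = (-0.1133 + 0.0761) / 0.3060 = -0.1215 which rounds to -0.12
d₂ = -0.1215 − 0.3060 = -0.4275 which rounds to -0.43
exp(−rT) = exp(−0.088·0.3333) = 0.9711
N(d₁) = N(-0.12) = 0.4522;  N(d₂) = N(-0.43) = 0.3336
C = 250·0.4522 − 280·0.9711·0.3336 = 113.0500 − 90.7085 = 22.3415

$22.34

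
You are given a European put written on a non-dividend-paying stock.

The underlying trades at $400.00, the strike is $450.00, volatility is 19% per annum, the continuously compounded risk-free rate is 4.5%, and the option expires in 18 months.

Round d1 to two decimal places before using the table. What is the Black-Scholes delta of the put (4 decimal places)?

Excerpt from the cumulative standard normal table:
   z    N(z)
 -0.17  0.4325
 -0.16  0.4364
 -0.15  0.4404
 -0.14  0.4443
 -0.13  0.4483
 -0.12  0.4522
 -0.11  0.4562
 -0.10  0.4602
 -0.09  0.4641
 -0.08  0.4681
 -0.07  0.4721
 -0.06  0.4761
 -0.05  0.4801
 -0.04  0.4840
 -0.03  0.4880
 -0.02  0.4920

-0.5398

σ√T = 0.19 × 1.2247 = 0.2327
d₁ = [ln(400/450) + (0.045 + ½·0.19²)·1.5] / (σ√T) = (-0.1178 + 0.0946) / 0.2327 = -0.0997 ≈ -0.10
N(d₁) = N(-0.10) = 0.4602
Δ_put = N(d₁) − 1 = 0.4602 − 1 = -0.5398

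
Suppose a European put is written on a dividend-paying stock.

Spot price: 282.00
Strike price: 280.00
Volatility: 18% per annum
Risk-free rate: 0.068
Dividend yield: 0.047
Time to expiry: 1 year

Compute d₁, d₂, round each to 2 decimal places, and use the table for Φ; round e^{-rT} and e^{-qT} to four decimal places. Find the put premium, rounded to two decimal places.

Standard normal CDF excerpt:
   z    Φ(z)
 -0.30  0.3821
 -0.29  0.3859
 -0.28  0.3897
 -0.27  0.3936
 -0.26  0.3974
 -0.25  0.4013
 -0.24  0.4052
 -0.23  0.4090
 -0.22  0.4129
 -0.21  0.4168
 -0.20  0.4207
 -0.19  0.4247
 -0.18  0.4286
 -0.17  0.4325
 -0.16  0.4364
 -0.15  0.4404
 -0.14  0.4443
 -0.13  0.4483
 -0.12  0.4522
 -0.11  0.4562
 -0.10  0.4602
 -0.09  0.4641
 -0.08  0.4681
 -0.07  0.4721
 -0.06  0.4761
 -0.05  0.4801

15.53

σ√T = 0.18 × 1.0000 = 0.1800
ln(S/K) + (r − q + σ²/2)T = ln(282/280) + (0.068 − 0.047 + 0.18²/2)·1 = 0.0071 + 0.0372 = 0.0443
d₁ = 0.0443 / 0.1800 = 0.2462 ≈ 0.25
d₂ = d₁ − σ√T = 0.2462 − 0.1800 = 0.0662 ≈ 0.07
e^(−qT) = e^(−0.047·1) = 0.9541;  e^(−rT) = e^(−0.068·1) = 0.9343
N(−d₂) = N(-0.07) = 0.4721;  N(−d₁) = N(-0.25) = 0.4013
P = 280·0.9343·0.4721 − 282·0.9541·0.4013 = 123.5032 − 107.9723 = 15.5310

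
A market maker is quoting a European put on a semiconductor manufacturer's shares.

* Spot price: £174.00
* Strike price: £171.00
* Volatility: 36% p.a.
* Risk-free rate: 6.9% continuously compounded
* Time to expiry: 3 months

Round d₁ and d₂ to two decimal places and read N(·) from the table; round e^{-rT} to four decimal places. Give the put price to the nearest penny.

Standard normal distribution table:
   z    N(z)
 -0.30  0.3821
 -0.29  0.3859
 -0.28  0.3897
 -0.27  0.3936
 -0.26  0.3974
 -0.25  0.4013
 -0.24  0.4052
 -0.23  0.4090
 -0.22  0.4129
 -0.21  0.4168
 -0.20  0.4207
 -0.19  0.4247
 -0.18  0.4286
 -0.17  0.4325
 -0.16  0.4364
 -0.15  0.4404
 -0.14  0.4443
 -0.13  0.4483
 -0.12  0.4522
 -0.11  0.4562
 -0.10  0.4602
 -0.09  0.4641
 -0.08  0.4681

£9.54

T = 0.25;  σ√T = 0.1800
ln(S/K) + (r + σ²/2)T = ln(174/171) + (0.069 + 0.36²/2)·0.25 = 0.0174 + 0.0335 = 0.0508
d₁ = 0.0508 / 0.1800 = 0.2825 which rounds to 0.28
d₂ = d₁ − σ√T = 0.2825 − 0.1800 = 0.1025 which rounds to 0.10
exp(−rT) = exp(−0.069·0.25) = 0.9829
N(−d₂) = N(-0.10) = 0.4602;  N(−d₁) = N(-0.28) = 0.3897
P = 171·0.9829·0.4602 − 174·0.3897 = 77.3485 − 67.8078 = 9.5407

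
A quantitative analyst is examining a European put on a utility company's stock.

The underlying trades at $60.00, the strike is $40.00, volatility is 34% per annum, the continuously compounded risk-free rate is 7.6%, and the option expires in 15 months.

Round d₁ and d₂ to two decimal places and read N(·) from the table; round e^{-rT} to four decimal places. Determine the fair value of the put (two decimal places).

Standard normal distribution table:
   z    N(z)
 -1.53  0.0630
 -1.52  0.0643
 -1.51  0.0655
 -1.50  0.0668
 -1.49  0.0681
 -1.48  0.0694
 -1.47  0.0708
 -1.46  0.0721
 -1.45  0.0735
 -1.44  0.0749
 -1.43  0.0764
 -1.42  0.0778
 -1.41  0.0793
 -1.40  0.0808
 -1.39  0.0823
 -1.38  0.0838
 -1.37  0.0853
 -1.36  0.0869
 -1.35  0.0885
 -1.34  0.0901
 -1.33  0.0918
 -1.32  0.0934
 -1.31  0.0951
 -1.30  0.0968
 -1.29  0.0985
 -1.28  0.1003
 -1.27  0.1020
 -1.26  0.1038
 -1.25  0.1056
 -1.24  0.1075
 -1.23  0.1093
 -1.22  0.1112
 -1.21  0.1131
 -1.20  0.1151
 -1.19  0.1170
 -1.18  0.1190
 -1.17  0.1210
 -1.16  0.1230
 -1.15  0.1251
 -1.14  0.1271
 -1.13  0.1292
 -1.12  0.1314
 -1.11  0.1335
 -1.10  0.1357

$0.77

σ√T = 0.34·√1.25 = 0.3801
d₁ = [ln(60/40) + (0.076 + 0.34²/2)·1.25] / 0.3801 = [0.4055 + 0.1673] / 0.3801 = 1.5066 ≈ 1.51
d₂ = d₁ − σ√T = 1.5066 − 0.3801 = 1.1265 ≈ 1.13
e^(−rT) = e^(−0.076·1.25) = 0.9094
N(−d₂) = N(-1.13) = 0.1292;  N(−d₁) = N(-1.51) = 0.0655
P = 40·0.9094·0.1292 − 60·0.0655 = 4.6998 − 3.9300 = 0.7698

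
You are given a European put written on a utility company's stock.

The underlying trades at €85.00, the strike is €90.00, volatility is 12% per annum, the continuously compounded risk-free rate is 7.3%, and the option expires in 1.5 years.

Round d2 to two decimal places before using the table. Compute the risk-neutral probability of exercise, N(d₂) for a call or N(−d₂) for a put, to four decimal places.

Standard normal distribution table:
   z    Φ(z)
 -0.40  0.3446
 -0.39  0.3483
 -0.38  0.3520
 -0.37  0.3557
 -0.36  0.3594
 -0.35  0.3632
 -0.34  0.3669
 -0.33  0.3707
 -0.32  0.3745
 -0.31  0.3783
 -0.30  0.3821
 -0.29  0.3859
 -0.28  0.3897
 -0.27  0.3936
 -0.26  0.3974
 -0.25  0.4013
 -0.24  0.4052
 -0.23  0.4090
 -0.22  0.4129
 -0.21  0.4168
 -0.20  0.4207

0.3897

σ√T = 0.12·√1.5 = 0.1470
ln(S/K) + (r + σ²/2)T = ln(85/90) + (0.073 + 0.12²/2)·1.5 = -0.0572 + 0.1203 = 0.0631
d₁ = 0.0631 / 0.1470 = 0.4296 which rounds to 0.43
d₂ = d₁ − σ√T = 0.4296 − 0.1470 = 0.2827 which rounds to 0.28
Risk-neutral Pr[S_T < K] = N(−d₂) = N(-0.28) = 0.3897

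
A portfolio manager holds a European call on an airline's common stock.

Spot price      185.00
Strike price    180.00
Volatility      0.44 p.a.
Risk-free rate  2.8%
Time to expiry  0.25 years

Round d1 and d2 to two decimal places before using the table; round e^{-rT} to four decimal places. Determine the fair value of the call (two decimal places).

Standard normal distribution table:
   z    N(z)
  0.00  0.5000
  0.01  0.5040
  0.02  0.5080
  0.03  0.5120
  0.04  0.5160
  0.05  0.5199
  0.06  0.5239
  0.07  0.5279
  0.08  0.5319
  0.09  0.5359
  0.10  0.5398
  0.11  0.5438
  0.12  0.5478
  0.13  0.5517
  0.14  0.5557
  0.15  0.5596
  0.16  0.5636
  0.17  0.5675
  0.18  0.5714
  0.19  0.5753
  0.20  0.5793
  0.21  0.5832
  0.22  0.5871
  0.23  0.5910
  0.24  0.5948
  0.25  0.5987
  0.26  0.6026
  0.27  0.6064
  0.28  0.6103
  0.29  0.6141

σ√T = 0.44·√0.25 = 0.2200
d₁ = [ln(185/180) + (0.028 + ½·0.44²)·0.25] / (σ√T) = (0.0274 + 0.0312) / 0.2200 = 0.2664 → 0.27
d₂ = 0.2664 − 0.2200 = 0.0464 → 0.05
e^(−rT) = e^(−0.028·0.25) = 0.9930
C = 185·N(0.27) − 180·0.9930·N(0.05) = 185·0.6064 − 180·0.9930·0.5199 = 112.1840 − 92.9269 = 19.2571

19.26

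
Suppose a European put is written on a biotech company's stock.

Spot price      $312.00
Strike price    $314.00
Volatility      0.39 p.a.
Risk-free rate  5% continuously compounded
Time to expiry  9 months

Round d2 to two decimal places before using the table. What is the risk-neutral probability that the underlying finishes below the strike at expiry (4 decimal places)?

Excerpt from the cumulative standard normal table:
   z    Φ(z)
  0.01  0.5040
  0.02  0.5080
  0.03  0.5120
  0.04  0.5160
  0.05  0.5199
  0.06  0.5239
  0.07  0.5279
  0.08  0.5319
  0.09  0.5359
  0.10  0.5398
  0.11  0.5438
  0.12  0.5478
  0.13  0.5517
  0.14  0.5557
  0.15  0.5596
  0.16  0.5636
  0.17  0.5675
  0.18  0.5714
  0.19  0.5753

0.5319

σ√T = 0.39 × 0.8660 = 0.3377
d₁ = [ln(312/314) + (0.05 + 0.39²/2)·0.75] / 0.3377 = [-0.0064 + 0.0945] / 0.3377 = 0.2610 ≈ 0.26
d₂ = d₁ − σ√T = 0.2610 − 0.3377 = -0.0768 ≈ -0.08
Risk-neutral Pr[S_T < K] = N(−d₂) = N(0.08) = 0.5319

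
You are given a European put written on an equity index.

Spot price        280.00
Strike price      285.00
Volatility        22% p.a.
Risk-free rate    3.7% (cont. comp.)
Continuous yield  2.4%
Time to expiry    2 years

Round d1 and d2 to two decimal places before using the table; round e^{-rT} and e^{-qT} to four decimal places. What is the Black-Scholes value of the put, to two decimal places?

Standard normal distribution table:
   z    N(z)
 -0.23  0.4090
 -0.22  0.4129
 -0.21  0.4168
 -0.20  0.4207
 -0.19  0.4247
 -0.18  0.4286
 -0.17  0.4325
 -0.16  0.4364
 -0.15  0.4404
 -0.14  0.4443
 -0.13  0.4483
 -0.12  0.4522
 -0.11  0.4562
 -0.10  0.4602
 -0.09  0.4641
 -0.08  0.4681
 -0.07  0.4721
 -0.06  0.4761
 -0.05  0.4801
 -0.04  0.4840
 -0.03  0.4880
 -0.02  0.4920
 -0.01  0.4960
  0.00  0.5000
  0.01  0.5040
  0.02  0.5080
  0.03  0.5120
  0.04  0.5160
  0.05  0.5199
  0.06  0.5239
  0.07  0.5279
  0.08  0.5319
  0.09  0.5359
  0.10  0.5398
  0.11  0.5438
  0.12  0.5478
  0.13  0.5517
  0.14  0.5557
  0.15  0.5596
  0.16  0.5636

T = 2;  σ√T = 0.3111
d₁ = [ln(280/285) + (0.037 − 0.024 + 0.22²/2)·2] / 0.3111 = [-0.0177 + 0.0744] / 0.3111 = 0.1822 → 0.18
d₂ = d₁ − σ√T = 0.1822 − 0.3111 = -0.1289 → -0.13
e^(−qT) = e^(−0.024·2) = 0.9531;  e^(−rT) = e^(−0.037·2) = 0.9287
P = 285·0.9287·N(0.13) − 280·0.9531·N(-0.18) = 285·0.9287·0.5517 − 280·0.9531·0.4286 = 146.0237 − 114.3796 = 31.6441

31.64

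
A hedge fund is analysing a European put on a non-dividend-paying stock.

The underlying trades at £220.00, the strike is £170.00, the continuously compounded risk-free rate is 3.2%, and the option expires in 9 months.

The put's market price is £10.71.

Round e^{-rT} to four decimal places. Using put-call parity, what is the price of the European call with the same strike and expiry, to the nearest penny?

e^(−rT) = e^(−0.032·0.75) = 0.9763
Put-call parity: C − P = S − K·e^(−rT) = 220 − 170·0.9763 = 220 − 165.9710 = 54.0290
C = P + (C − P) = 10.71 + (54.0290) = 64.7390

£64.74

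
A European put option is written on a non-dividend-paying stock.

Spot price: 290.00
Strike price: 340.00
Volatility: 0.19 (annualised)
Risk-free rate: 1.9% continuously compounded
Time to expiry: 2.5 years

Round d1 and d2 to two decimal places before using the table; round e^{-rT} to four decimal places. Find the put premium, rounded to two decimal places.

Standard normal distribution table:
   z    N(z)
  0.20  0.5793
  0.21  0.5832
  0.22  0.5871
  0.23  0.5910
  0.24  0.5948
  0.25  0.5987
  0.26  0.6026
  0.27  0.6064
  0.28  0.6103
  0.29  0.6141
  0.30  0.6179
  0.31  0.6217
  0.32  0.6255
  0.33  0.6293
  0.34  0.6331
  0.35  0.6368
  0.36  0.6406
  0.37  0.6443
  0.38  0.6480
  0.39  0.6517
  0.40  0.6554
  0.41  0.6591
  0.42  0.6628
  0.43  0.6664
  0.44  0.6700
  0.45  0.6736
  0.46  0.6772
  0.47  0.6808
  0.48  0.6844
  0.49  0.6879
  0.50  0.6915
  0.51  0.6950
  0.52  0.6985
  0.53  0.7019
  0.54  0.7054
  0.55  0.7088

56.21

T = 2.5;  σ√T = 0.3004
d₁ = [ln(290/340) + (0.019 + ½·0.19²)·2.5] / (σ√T) = (-0.1591 + 0.0926) / 0.3004 = -0.2212 → -0.22
d₂ = -0.2212 − 0.3004 = -0.5216 → -0.52
e^(−rT) = e^(−0.019·2.5) = 0.9536
N(−d₂) = N(0.52) = 0.6985;  N(−d₁) = N(0.22) = 0.5871
P = 340·0.9536·0.6985 − 290·0.5871 = 226.4705 − 170.2590 = 56.2115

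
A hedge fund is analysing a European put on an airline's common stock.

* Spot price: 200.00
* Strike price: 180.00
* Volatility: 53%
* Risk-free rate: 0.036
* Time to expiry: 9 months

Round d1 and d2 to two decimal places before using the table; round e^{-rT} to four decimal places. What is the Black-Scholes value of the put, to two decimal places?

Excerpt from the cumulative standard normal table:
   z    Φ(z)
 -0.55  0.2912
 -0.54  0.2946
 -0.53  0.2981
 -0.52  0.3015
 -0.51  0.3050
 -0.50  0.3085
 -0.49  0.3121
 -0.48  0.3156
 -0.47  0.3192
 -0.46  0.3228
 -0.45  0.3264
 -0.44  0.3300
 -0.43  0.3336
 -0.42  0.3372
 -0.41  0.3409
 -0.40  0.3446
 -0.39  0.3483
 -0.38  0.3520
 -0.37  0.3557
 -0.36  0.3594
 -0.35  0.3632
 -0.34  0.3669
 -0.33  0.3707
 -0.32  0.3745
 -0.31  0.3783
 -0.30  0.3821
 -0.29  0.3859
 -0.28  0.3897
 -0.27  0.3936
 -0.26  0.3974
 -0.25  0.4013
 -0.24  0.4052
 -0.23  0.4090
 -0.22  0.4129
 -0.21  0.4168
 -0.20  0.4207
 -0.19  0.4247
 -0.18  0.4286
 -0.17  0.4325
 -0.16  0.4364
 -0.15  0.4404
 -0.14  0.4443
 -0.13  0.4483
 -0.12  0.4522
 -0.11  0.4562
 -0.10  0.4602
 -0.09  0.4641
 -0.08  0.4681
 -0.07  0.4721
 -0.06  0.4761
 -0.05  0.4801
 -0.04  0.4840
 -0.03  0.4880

23.12

σ√T = 0.53 × 0.8660 = 0.4590
ln(S/K) + (r + σ²/2)T = ln(200/180) + (0.036 + 0.53²/2)·0.75 = 0.1054 + 0.1323 = 0.2377
d₁ = 0.2377 / 0.4590 = 0.5179 which rounds to 0.52
d₂ = d₁ − σ√T = 0.5179 − 0.4590 = 0.0589 which rounds to 0.06
exp(−rT) = exp(−0.036·0.75) = 0.9734
N(−d₂) = N(-0.06) = 0.4761;  N(−d₁) = N(-0.52) = 0.3015
P = 180·0.9734·0.4761 − 200·0.3015 = 83.4184 − 60.3000 = 23.1184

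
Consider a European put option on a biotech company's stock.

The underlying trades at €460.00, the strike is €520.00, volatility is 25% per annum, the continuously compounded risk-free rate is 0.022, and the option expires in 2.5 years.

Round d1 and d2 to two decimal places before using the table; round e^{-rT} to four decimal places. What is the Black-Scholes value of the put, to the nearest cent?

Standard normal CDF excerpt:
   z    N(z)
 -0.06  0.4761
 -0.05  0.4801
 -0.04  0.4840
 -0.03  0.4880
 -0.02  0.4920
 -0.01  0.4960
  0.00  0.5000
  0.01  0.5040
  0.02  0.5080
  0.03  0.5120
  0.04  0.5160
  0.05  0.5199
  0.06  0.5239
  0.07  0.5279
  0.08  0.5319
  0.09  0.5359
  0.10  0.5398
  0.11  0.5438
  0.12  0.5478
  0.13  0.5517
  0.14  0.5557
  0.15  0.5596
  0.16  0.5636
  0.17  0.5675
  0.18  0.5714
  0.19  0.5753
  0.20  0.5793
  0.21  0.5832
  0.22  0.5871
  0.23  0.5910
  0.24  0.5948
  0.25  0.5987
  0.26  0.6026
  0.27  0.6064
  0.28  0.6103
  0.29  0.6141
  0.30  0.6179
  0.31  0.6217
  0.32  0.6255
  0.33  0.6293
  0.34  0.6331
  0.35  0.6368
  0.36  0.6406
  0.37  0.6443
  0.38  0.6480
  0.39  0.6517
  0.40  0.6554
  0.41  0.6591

€92.63

σ√T = 0.25·√2.5 = 0.3953
d₁ = [ln(460/520) + (0.022 + 0.25²/2)·2.5] / 0.3953 = [-0.1226 + 0.1331] / 0.3953 = 0.0266 ⇒ 0.03
d₂ = d₁ − σ√T = 0.0266 − 0.3953 = -0.3687 ⇒ -0.37
e^(−rT) = e^(−0.022·2.5) = 0.9465
N(−d₂) = N(0.37) = 0.6443;  N(−d₁) = N(-0.03) = 0.4880
P = 520·0.9465·0.6443 − 460·0.4880 = 317.1116 − 224.4800 = 92.6316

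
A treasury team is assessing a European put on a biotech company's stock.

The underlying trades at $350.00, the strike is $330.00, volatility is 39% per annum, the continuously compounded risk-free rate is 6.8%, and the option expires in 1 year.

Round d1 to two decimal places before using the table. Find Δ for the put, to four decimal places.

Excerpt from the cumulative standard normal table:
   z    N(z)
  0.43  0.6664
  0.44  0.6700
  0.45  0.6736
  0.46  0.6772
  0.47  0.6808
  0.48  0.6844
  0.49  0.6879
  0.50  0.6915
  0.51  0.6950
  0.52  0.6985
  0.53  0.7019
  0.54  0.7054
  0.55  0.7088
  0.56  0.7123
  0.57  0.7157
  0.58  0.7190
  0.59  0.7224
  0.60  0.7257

σ√T = 0.39 × 1.0000 = 0.3900
d₁ = [ln(350/330) + (0.068 + 0.39²/2)·1] / 0.3900 = [0.0588 + 0.1441] / 0.3900 = 0.5202 → 0.52
N(d₁) = N(0.52) = 0.6985
Δ_put = N(d₁) − 1 = 0.6985 − 1 = -0.3015

-0.3015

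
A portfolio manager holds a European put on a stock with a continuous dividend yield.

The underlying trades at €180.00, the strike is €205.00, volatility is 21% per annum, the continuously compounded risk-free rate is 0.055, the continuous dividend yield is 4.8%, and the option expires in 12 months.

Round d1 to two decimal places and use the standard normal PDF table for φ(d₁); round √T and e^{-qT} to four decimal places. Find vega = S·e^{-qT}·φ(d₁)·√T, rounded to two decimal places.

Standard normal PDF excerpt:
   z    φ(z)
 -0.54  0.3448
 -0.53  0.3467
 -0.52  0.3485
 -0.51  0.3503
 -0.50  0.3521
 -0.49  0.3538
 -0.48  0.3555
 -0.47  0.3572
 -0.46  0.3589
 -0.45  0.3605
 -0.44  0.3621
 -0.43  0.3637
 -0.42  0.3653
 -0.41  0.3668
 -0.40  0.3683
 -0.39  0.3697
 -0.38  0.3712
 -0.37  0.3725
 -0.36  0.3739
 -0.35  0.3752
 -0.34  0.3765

T = 1;  σ√T = 0.2100
d₁ = [ln(180/205) + (0.055 − 0.048 + 0.21²/2)·1] / 0.2100 = [-0.1301 + 0.0290] / 0.2100 = -0.4810 ⇒ -0.48
√T = √1 = 1.0000
φ(d₁) = φ(-0.48) = 0.3555
exp(−qT) = exp(−0.048·1) = 0.9531
vega = S·exp(−qT)·φ(d₁)·√T = 180·0.9531·0.3555·1.0000 = 60.9889
(The call has the same vega.)

60.99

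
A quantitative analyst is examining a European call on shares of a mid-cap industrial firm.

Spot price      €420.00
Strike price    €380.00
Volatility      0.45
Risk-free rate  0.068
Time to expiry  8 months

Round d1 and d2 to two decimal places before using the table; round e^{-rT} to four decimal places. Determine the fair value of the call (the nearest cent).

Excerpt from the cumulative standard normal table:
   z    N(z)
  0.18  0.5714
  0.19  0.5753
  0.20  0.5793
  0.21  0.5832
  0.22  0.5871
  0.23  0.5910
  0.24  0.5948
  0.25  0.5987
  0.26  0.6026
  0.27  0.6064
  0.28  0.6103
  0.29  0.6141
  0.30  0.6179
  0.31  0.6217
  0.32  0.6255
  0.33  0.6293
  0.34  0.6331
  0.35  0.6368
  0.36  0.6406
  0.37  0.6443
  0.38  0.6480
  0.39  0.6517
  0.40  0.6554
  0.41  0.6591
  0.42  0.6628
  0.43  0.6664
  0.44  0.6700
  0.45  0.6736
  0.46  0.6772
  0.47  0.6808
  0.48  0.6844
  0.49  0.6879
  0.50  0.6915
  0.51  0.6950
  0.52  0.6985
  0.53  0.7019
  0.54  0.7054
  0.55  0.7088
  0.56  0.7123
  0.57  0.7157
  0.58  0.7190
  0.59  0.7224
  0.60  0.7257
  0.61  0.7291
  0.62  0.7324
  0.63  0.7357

€90.18

T = 0.6667;  σ√T = 0.3674
ln(S/K) + (r + σ²/2)T = ln(420/380) + (0.068 + 0.45²/2)·0.6667 = 0.1001 + 0.1128 = 0.2129
d₁ = 0.2129 / 0.3674 = 0.5795 which rounds to 0.58
d₂ = d₁ − σ√T = 0.5795 − 0.3674 = 0.2121 which rounds to 0.21
exp(−rT) = exp(−0.068·0.6667) = 0.9557
N(d₁) = N(0.58) = 0.7190;  N(d₂) = N(0.21) = 0.5832
C = 420·0.7190 − 380·0.9557·0.5832 = 301.9800 − 211.7984 = 90.1816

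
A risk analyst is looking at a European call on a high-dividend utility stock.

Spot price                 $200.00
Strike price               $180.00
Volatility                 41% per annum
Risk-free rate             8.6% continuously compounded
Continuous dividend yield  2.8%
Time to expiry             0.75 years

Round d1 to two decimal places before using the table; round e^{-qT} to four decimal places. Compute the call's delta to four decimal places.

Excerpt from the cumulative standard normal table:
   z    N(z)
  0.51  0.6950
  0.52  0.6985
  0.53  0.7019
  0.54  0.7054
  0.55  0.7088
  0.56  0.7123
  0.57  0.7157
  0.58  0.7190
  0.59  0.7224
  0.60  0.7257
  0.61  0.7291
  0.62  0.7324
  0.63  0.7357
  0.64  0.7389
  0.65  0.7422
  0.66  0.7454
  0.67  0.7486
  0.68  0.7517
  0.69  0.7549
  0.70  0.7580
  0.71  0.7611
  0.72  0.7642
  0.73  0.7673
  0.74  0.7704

σ√T = 0.41 × 0.8660 = 0.3551
ln(S/K) + (r − q + σ²/2)T = ln(200/180) + (0.086 − 0.028 + 0.41²/2)·0.75 = 0.1054 + 0.1065 = 0.2119
d₁ = 0.2119 / 0.3551 = 0.5968 → 0.60
N(d₁) = N(0.60) = 0.7257
Δ_call = e^(−qT)·N(d₁) = 0.9792·0.7257 = 0.7106

0.7106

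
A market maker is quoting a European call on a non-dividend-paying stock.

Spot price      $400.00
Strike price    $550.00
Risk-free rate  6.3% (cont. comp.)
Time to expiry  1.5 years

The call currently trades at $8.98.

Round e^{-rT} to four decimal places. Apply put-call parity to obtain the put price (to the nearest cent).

$109.37

exp(−rT) = exp(−0.063·1.5) = 0.9098
Put-call parity: C − P = S − K·e^(−rT) = 400 − 550·0.9098 = 400 − 500.3900 = -100.3900
P = C − (C − P) = 8.98 − (-100.3900) = 109.3700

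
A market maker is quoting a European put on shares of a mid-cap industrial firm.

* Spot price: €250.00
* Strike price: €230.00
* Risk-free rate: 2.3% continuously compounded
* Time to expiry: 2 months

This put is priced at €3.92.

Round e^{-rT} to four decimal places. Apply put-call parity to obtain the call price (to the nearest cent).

€24.79

exp(−rT) = exp(−0.023·0.1667) = 0.9962
Put-call parity: C − P = S − K·e^(−rT) = 250 − 230·0.9962 = 250 − 229.1260 = 20.8740
C = P + (C − P) = 3.92 + (20.8740) = 24.7940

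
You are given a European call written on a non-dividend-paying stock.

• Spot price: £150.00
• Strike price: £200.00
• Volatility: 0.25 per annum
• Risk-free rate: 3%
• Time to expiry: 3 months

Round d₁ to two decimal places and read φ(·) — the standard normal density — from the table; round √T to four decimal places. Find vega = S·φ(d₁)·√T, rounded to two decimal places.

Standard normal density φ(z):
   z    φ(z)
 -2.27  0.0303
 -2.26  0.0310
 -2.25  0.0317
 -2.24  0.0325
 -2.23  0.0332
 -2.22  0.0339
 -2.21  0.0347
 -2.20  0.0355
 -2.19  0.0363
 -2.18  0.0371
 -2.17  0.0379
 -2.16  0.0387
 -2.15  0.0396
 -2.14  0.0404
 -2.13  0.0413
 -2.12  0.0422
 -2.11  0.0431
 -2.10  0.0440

σ√T = 0.25·√0.25 = 0.1250
d₁ = [ln(150/200) + (0.03 + ½·0.25²)·0.25] / (σ√T) = (-0.2877 + 0.0153) / 0.1250 = -2.1790 which rounds to -2.18
√T = √0.25 = 0.5000
φ(d₁) = φ(-2.18) = 0.0371
vega = S·φ(d₁)·√T = 150·0.0371·0.5000 = 2.7825

2.78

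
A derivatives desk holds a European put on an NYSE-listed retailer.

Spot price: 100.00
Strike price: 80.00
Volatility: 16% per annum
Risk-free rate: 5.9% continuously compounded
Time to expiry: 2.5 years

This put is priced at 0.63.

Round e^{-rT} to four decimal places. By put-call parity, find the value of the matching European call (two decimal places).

e^(−rT) = e^(−0.059·2.5) = 0.8629
Put-call parity: C − P = S − K·e^(−rT) = 100 − 80·0.8629 = 100 − 69.0320 = 30.9680
C = P + (C − P) = 0.63 + (30.9680) = 31.5980

31.60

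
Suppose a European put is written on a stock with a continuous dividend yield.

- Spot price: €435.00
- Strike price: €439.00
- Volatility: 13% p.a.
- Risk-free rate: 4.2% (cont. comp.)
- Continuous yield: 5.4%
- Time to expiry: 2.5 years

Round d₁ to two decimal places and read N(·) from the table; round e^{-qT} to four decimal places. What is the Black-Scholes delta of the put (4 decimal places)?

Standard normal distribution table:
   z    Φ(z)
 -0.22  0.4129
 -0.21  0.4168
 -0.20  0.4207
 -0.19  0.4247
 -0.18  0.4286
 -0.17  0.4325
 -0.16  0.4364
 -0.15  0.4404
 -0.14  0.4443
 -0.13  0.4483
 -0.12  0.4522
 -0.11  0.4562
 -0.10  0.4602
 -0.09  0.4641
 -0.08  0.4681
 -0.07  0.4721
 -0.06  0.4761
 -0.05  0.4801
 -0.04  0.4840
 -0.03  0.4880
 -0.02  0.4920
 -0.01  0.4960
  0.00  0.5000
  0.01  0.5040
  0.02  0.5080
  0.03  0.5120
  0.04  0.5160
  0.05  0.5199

-0.4682

σ√T = 0.13 × 1.5811 = 0.2055
d₁ = [ln(435/439) + (0.042 − 0.054 + 0.13²/2)·2.5] / 0.2055 = [-0.0092 − 0.0089] / 0.2055 = -0.0877 ⇒ -0.09
N(d₁) = N(-0.09) = 0.4641
Δ_put = e^(−qT)·(N(d₁) − 1) = 0.8737·(0.4641 − 1) = -0.4682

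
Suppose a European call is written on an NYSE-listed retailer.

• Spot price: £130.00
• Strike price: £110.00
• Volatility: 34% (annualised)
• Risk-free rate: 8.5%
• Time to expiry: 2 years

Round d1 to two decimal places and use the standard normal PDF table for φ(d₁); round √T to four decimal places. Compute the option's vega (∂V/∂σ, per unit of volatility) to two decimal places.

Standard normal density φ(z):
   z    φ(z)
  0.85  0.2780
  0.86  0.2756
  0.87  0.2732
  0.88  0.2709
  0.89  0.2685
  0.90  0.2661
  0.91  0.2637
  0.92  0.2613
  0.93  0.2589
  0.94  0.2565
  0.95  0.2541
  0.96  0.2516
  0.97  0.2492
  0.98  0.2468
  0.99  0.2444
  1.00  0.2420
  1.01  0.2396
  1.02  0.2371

47.16

σ√T = 0.34 × 1.4142 = 0.4808
d₁ = [ln(130/110) + (0.085 + 0.34²/2)·2] / 0.4808 = [0.1671 + 0.2856] / 0.4808 = 0.9414 → 0.94
√T = √2 = 1.4142
φ(d₁) = φ(0.94) = 0.2565
vega = S·φ(d₁)·√T = 130·0.2565·1.4142 = 47.1565
(Call and put vega coincide under Black-Scholes.)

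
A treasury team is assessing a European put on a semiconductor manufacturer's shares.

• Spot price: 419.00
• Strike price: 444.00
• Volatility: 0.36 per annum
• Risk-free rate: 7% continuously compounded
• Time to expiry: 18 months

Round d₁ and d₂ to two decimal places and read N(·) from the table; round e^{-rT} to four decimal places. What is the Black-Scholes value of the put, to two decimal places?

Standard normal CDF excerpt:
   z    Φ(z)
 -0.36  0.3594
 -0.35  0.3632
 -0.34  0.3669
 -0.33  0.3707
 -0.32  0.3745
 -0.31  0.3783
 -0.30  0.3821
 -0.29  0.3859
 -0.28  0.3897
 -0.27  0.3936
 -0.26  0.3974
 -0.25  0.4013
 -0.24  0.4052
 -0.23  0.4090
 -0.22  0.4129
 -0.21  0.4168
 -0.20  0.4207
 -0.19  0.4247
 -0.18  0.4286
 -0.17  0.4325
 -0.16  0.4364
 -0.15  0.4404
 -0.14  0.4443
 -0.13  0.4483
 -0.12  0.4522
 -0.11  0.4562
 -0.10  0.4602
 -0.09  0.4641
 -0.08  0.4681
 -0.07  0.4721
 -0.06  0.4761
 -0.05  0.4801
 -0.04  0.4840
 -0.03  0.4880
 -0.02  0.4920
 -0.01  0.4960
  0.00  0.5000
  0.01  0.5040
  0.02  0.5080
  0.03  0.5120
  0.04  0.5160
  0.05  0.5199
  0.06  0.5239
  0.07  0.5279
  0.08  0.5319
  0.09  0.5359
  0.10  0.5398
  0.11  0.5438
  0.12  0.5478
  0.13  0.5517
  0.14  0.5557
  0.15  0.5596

62.05

σ√T = 0.36 × 1.2247 = 0.4409
d₁ = [ln(419/444) + (0.07 + 0.36²/2)·1.5] / 0.4409 = [-0.0580 + 0.2022] / 0.4409 = 0.3272 ⇒ 0.33
d₂ = d₁ − σ√T = 0.3272 − 0.4409 = -0.1138 ⇒ -0.11
exp(−rT) = exp(−0.07·1.5) = 0.9003
P = 444·0.9003·N(0.11) − 419·N(-0.33) = 444·0.9003·0.5438 − 419·0.3707 = 217.3749 − 155.3233 = 62.0516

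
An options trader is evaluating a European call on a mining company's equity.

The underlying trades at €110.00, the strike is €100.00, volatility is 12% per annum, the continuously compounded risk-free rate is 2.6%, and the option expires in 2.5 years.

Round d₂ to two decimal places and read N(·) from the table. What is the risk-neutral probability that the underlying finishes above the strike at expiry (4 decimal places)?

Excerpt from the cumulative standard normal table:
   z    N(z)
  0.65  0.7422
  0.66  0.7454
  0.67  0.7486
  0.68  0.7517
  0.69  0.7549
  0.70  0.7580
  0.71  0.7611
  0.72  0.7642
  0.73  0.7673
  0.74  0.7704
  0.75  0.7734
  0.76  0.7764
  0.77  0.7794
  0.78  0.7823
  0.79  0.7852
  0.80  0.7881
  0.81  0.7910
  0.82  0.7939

0.7734

σ√T = 0.12·√2.5 = 0.1897
d₁ = [ln(110/100) + (0.026 + ½·0.12²)·2.5] / (σ√T) = (0.0953 + 0.0830) / 0.1897 = 0.9398 which rounds to 0.94
d₂ = 0.9398 − 0.1897 = 0.7500 which rounds to 0.75
Risk-neutral Pr[S_T > K] = N(d₂) = N(0.75) = 0.7734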